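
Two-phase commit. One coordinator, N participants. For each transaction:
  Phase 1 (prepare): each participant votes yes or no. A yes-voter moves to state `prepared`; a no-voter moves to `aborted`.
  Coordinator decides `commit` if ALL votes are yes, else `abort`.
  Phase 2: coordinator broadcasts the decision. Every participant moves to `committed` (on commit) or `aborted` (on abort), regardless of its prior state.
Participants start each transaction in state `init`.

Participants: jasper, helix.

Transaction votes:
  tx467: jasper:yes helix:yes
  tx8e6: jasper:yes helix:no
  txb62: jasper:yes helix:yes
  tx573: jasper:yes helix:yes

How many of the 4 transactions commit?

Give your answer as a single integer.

Answer: 3

Derivation:
tx467: all yes -> commit (commits=1)
tx8e6: no from helix -> abort (commits=1)
txb62: all yes -> commit (commits=2)
tx573: all yes -> commit (commits=3)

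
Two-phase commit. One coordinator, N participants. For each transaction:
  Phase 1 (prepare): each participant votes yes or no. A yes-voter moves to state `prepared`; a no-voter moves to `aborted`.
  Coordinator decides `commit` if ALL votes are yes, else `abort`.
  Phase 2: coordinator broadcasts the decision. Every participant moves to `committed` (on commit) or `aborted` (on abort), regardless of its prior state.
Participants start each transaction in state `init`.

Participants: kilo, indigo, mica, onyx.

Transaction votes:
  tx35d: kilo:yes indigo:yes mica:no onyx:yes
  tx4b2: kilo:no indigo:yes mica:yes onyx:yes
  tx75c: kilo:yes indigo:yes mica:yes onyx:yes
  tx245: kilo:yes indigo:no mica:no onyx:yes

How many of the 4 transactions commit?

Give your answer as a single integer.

Answer: 1

Derivation:
tx35d: no from mica -> abort (commits=0)
tx4b2: no from kilo -> abort (commits=0)
tx75c: all yes -> commit (commits=1)
tx245: no from indigo, mica -> abort (commits=1)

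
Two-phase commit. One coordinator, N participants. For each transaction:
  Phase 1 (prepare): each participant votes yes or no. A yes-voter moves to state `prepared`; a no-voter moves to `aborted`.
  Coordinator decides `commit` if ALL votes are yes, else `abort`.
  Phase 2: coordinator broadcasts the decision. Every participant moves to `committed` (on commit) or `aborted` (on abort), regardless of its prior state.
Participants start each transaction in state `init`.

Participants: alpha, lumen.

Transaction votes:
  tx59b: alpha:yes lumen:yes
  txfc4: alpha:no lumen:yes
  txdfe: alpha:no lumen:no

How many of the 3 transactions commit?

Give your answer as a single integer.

Answer: 1

Derivation:
tx59b: all yes -> commit (commits=1)
txfc4: no from alpha -> abort (commits=1)
txdfe: no from alpha, lumen -> abort (commits=1)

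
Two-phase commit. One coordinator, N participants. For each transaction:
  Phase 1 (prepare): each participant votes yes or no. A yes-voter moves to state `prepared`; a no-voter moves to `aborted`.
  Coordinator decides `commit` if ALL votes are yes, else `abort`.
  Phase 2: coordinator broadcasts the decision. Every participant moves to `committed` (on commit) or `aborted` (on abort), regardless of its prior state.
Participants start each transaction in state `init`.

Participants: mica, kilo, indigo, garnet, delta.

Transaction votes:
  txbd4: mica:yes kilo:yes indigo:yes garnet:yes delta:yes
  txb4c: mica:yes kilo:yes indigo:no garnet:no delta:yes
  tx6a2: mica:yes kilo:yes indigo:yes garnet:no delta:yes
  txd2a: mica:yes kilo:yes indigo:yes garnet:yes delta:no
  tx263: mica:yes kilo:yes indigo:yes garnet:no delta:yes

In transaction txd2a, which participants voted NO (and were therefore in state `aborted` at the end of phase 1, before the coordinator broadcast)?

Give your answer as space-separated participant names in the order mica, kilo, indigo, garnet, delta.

Answer: delta

Derivation:
Txn txd2a phase 1: mica yes -> prepared; kilo yes -> prepared; indigo yes -> prepared; garnet yes -> prepared; delta no -> aborted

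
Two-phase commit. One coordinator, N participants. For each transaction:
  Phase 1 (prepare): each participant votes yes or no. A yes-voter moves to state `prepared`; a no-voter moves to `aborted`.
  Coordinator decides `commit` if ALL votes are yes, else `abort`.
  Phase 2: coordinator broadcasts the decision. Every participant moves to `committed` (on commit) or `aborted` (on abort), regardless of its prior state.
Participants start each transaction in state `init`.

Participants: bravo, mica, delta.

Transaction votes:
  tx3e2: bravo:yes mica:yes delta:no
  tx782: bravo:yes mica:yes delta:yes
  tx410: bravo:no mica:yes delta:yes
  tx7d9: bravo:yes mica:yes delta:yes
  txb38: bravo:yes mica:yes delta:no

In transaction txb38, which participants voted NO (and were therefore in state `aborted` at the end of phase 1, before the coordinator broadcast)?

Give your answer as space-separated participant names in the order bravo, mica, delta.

Txn txb38 phase 1: bravo yes -> prepared; mica yes -> prepared; delta no -> aborted

Answer: delta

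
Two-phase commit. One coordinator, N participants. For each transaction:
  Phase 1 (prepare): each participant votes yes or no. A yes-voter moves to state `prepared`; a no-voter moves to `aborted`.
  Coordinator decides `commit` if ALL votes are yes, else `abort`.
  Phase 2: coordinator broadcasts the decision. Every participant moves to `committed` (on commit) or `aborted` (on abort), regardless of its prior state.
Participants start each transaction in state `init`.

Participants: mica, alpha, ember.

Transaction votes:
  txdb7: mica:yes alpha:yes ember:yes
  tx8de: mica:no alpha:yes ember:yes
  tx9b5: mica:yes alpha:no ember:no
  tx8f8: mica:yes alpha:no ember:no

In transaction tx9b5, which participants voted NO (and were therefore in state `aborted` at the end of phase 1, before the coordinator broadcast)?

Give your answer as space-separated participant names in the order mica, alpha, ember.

Txn tx9b5 phase 1: mica yes -> prepared; alpha no -> aborted; ember no -> aborted

Answer: alpha ember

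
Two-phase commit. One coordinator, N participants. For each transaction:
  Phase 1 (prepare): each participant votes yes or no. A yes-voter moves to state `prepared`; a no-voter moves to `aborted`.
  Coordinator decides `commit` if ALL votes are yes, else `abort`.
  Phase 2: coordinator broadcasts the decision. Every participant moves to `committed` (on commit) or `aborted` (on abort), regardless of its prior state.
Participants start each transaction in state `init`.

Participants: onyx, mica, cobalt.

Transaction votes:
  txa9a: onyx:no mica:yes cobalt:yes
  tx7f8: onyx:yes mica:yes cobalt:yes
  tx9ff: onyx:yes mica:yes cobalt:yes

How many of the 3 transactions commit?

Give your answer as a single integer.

txa9a: no from onyx -> abort (commits=0)
tx7f8: all yes -> commit (commits=1)
tx9ff: all yes -> commit (commits=2)

Answer: 2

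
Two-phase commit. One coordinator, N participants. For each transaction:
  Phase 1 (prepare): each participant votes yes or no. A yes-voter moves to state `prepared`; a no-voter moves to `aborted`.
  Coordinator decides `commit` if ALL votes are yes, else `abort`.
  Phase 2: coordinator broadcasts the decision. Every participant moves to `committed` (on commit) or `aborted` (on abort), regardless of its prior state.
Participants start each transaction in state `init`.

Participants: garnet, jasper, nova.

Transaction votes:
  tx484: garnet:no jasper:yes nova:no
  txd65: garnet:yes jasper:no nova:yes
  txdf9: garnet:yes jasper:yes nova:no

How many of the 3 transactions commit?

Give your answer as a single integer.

tx484: no from garnet, nova -> abort (commits=0)
txd65: no from jasper -> abort (commits=0)
txdf9: no from nova -> abort (commits=0)

Answer: 0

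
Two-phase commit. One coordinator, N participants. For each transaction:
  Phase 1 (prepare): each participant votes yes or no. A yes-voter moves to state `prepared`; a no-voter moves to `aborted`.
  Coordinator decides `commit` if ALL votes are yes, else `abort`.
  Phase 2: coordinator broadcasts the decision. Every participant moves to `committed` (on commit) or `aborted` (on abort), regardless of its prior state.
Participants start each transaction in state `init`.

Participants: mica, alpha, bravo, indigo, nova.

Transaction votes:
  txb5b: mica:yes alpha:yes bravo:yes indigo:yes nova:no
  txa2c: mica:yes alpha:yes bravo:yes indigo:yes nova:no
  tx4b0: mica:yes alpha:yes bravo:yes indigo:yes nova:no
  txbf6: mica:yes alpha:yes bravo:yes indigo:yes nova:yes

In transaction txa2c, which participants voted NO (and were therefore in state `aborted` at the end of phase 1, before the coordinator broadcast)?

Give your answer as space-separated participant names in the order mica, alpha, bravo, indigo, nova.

Txn txa2c phase 1: mica yes -> prepared; alpha yes -> prepared; bravo yes -> prepared; indigo yes -> prepared; nova no -> aborted

Answer: nova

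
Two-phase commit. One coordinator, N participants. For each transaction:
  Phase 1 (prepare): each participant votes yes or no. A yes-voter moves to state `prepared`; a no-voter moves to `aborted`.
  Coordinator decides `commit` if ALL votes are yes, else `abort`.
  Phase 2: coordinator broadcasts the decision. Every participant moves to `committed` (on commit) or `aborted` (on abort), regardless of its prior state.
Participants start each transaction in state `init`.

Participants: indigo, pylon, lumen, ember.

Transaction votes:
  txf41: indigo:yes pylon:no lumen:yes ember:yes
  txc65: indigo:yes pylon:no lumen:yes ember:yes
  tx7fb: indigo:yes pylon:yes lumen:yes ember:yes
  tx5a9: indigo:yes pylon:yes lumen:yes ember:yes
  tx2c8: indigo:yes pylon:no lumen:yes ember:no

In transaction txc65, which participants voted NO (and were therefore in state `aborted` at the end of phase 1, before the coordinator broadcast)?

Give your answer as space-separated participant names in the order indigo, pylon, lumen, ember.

Answer: pylon

Derivation:
Txn txc65 phase 1: indigo yes -> prepared; pylon no -> aborted; lumen yes -> prepared; ember yes -> prepared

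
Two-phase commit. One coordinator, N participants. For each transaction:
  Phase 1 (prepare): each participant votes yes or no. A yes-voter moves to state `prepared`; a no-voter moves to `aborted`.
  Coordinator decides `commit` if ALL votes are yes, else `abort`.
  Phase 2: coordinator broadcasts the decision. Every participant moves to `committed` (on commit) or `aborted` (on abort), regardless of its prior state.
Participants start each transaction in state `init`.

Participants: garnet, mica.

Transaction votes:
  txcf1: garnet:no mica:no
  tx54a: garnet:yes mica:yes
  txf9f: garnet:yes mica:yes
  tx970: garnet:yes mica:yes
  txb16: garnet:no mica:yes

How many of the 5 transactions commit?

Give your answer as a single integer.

Answer: 3

Derivation:
txcf1: no from garnet, mica -> abort (commits=0)
tx54a: all yes -> commit (commits=1)
txf9f: all yes -> commit (commits=2)
tx970: all yes -> commit (commits=3)
txb16: no from garnet -> abort (commits=3)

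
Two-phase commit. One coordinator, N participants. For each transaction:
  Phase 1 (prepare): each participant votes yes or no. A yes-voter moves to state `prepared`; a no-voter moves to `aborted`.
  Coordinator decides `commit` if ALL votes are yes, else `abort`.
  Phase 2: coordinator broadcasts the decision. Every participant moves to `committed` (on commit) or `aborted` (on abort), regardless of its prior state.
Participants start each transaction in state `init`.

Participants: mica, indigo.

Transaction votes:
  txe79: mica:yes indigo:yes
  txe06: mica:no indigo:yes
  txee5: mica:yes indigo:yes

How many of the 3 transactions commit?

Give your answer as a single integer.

txe79: all yes -> commit (commits=1)
txe06: no from mica -> abort (commits=1)
txee5: all yes -> commit (commits=2)

Answer: 2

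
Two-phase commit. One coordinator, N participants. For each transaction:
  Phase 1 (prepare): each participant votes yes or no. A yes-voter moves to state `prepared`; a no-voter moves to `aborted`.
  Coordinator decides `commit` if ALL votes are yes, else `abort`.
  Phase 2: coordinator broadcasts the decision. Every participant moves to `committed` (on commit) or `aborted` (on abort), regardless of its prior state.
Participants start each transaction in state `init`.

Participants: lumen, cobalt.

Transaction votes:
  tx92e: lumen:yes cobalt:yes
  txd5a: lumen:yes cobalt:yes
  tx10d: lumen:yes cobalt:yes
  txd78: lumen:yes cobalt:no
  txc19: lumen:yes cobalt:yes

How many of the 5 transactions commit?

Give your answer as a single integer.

tx92e: all yes -> commit (commits=1)
txd5a: all yes -> commit (commits=2)
tx10d: all yes -> commit (commits=3)
txd78: no from cobalt -> abort (commits=3)
txc19: all yes -> commit (commits=4)

Answer: 4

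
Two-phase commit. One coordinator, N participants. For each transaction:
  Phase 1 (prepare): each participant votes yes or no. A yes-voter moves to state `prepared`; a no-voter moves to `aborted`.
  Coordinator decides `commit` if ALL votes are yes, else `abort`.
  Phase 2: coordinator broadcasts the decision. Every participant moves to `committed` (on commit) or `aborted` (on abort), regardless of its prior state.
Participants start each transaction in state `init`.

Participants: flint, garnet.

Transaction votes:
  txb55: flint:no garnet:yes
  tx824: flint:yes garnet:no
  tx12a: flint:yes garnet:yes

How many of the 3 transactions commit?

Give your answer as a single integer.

Answer: 1

Derivation:
txb55: no from flint -> abort (commits=0)
tx824: no from garnet -> abort (commits=0)
tx12a: all yes -> commit (commits=1)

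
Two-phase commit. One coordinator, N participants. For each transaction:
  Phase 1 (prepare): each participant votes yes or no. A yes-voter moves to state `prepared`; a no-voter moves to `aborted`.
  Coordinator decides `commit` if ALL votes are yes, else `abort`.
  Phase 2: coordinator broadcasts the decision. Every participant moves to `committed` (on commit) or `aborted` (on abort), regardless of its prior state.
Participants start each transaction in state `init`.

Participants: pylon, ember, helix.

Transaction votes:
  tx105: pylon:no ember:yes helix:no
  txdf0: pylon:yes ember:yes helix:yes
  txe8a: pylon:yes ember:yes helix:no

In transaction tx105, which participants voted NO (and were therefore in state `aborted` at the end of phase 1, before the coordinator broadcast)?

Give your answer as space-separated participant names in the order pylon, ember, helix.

Answer: pylon helix

Derivation:
Txn tx105 phase 1: pylon no -> aborted; ember yes -> prepared; helix no -> aborted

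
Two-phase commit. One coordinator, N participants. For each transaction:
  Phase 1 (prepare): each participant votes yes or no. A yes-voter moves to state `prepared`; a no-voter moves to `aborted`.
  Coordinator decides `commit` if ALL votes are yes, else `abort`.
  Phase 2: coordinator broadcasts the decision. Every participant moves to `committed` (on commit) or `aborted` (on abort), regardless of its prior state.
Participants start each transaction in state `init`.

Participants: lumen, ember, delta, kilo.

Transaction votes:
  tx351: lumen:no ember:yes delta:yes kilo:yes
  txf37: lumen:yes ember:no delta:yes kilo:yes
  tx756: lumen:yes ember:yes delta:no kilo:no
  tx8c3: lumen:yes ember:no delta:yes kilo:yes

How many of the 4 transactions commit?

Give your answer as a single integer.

Answer: 0

Derivation:
tx351: no from lumen -> abort (commits=0)
txf37: no from ember -> abort (commits=0)
tx756: no from delta, kilo -> abort (commits=0)
tx8c3: no from ember -> abort (commits=0)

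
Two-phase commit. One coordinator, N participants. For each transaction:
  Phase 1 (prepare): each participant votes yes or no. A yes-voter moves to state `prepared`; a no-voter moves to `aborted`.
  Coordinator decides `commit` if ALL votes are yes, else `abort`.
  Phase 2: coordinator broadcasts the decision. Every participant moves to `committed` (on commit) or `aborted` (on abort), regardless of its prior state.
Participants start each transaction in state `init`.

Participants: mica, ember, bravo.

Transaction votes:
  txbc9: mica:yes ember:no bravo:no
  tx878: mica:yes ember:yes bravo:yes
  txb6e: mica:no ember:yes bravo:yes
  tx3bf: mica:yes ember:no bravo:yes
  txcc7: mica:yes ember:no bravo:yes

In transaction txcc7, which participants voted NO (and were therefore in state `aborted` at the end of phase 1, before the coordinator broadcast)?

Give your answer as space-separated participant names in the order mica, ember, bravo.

Answer: ember

Derivation:
Txn txcc7 phase 1: mica yes -> prepared; ember no -> aborted; bravo yes -> prepared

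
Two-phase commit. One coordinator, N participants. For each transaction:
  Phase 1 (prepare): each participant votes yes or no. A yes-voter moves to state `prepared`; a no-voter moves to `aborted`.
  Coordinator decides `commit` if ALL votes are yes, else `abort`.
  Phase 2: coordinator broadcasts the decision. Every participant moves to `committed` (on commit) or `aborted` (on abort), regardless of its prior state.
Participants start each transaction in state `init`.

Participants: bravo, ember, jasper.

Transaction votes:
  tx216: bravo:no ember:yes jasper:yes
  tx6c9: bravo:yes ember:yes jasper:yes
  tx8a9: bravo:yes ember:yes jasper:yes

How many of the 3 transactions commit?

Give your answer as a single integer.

tx216: no from bravo -> abort (commits=0)
tx6c9: all yes -> commit (commits=1)
tx8a9: all yes -> commit (commits=2)

Answer: 2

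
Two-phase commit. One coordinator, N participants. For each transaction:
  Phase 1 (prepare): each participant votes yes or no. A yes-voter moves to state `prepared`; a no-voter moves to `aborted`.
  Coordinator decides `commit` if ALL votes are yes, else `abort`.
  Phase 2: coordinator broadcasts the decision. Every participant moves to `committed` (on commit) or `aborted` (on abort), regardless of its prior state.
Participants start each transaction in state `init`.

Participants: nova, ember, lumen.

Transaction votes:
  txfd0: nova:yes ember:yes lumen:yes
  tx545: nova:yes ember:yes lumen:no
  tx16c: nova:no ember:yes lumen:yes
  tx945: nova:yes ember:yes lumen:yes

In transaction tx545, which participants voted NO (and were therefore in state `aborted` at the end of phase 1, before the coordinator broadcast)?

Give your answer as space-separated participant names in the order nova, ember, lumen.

Answer: lumen

Derivation:
Txn tx545 phase 1: nova yes -> prepared; ember yes -> prepared; lumen no -> aborted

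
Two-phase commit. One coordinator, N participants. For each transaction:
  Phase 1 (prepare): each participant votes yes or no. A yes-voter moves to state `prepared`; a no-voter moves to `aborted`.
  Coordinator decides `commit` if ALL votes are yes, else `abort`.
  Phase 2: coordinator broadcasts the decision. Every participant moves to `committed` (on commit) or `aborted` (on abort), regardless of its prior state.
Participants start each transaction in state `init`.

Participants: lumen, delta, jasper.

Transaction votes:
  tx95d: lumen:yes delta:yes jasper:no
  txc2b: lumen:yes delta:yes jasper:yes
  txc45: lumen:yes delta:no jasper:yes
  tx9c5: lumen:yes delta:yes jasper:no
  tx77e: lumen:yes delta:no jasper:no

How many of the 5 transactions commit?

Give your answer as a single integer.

tx95d: no from jasper -> abort (commits=0)
txc2b: all yes -> commit (commits=1)
txc45: no from delta -> abort (commits=1)
tx9c5: no from jasper -> abort (commits=1)
tx77e: no from delta, jasper -> abort (commits=1)

Answer: 1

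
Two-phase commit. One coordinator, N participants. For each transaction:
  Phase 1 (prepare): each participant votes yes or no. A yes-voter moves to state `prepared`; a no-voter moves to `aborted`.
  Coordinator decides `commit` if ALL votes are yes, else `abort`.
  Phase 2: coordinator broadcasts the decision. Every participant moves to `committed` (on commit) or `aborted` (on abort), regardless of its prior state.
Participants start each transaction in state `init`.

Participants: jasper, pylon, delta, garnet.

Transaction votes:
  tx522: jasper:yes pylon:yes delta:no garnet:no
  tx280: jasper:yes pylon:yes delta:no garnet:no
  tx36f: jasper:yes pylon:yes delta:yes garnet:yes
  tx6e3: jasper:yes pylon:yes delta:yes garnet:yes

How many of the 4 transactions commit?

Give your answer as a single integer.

tx522: no from delta, garnet -> abort (commits=0)
tx280: no from delta, garnet -> abort (commits=0)
tx36f: all yes -> commit (commits=1)
tx6e3: all yes -> commit (commits=2)

Answer: 2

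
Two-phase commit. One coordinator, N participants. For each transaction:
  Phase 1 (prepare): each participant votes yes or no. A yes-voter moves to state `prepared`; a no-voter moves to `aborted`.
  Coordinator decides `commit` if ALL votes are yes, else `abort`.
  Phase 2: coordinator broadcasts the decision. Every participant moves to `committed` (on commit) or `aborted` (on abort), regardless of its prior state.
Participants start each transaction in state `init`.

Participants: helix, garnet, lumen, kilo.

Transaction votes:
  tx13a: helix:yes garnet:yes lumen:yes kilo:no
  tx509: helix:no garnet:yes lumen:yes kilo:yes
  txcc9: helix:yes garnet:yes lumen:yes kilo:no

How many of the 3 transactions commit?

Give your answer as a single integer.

Answer: 0

Derivation:
tx13a: no from kilo -> abort (commits=0)
tx509: no from helix -> abort (commits=0)
txcc9: no from kilo -> abort (commits=0)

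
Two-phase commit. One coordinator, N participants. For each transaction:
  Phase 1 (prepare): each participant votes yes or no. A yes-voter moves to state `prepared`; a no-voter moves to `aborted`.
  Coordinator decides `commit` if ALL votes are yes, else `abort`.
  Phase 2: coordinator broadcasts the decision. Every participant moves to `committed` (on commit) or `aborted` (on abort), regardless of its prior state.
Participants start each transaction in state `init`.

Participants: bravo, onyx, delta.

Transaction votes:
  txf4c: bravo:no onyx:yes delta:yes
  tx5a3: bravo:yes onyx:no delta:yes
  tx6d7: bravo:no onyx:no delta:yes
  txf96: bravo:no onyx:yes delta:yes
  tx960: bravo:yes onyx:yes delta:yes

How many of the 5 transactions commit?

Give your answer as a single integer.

Answer: 1

Derivation:
txf4c: no from bravo -> abort (commits=0)
tx5a3: no from onyx -> abort (commits=0)
tx6d7: no from bravo, onyx -> abort (commits=0)
txf96: no from bravo -> abort (commits=0)
tx960: all yes -> commit (commits=1)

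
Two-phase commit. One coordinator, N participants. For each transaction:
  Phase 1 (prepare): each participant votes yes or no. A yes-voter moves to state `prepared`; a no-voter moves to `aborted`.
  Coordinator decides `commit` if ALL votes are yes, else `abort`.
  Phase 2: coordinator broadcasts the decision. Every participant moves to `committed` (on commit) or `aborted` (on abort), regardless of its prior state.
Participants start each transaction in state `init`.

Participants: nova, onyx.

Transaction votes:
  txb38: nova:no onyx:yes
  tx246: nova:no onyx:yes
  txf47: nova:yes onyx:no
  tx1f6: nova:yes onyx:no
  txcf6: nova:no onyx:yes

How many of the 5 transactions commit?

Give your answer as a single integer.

Answer: 0

Derivation:
txb38: no from nova -> abort (commits=0)
tx246: no from nova -> abort (commits=0)
txf47: no from onyx -> abort (commits=0)
tx1f6: no from onyx -> abort (commits=0)
txcf6: no from nova -> abort (commits=0)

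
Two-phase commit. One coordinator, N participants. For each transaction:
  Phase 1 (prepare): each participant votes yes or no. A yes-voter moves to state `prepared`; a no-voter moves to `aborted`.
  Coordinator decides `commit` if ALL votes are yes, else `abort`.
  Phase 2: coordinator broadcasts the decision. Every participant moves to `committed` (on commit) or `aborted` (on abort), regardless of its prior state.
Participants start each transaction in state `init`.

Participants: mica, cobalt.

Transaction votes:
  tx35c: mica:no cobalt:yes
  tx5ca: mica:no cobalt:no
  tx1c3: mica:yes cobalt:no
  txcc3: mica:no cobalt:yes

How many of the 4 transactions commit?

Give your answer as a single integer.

Answer: 0

Derivation:
tx35c: no from mica -> abort (commits=0)
tx5ca: no from mica, cobalt -> abort (commits=0)
tx1c3: no from cobalt -> abort (commits=0)
txcc3: no from mica -> abort (commits=0)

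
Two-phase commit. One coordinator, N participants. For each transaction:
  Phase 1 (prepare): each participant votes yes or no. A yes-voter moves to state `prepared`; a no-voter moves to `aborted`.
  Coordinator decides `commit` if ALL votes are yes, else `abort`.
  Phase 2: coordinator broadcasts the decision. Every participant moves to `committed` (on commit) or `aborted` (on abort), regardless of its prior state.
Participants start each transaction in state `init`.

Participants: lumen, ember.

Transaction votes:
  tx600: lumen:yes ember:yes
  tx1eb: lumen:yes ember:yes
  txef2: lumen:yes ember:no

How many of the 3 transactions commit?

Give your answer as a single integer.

Answer: 2

Derivation:
tx600: all yes -> commit (commits=1)
tx1eb: all yes -> commit (commits=2)
txef2: no from ember -> abort (commits=2)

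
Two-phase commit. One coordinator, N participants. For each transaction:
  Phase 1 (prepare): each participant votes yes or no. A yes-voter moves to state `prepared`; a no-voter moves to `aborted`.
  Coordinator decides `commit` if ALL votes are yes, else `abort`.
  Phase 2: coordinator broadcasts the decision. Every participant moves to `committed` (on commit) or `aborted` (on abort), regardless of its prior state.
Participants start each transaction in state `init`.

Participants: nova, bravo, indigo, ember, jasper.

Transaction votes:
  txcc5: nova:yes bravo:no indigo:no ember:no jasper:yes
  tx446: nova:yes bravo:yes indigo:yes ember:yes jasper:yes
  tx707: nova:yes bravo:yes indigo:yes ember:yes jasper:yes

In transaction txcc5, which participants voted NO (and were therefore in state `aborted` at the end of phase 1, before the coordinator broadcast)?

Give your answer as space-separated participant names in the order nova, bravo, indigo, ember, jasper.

Txn txcc5 phase 1: nova yes -> prepared; bravo no -> aborted; indigo no -> aborted; ember no -> aborted; jasper yes -> prepared

Answer: bravo indigo ember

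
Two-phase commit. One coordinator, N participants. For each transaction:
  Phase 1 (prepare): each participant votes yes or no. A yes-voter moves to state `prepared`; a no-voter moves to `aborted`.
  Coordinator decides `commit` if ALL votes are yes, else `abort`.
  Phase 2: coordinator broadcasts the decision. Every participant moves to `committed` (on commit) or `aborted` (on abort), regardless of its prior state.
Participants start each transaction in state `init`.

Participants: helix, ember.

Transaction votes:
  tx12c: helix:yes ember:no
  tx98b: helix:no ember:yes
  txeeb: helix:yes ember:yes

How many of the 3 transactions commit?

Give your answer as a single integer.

tx12c: no from ember -> abort (commits=0)
tx98b: no from helix -> abort (commits=0)
txeeb: all yes -> commit (commits=1)

Answer: 1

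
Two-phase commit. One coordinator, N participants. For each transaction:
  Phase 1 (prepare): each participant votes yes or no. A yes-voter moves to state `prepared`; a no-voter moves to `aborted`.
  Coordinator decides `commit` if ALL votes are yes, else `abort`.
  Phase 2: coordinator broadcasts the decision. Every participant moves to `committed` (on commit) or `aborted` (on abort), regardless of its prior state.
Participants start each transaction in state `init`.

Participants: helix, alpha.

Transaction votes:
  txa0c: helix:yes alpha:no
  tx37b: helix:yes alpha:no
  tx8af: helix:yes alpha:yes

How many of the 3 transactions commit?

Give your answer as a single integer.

txa0c: no from alpha -> abort (commits=0)
tx37b: no from alpha -> abort (commits=0)
tx8af: all yes -> commit (commits=1)

Answer: 1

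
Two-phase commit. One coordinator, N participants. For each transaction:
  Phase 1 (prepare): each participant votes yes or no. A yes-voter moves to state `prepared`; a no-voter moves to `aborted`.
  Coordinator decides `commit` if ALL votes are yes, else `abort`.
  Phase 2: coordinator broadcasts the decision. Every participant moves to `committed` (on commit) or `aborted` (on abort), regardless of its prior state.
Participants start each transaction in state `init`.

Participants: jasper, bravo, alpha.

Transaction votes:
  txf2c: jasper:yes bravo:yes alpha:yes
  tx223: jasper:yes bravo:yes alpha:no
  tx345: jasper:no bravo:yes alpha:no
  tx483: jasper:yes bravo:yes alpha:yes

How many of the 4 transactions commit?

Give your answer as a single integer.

Answer: 2

Derivation:
txf2c: all yes -> commit (commits=1)
tx223: no from alpha -> abort (commits=1)
tx345: no from jasper, alpha -> abort (commits=1)
tx483: all yes -> commit (commits=2)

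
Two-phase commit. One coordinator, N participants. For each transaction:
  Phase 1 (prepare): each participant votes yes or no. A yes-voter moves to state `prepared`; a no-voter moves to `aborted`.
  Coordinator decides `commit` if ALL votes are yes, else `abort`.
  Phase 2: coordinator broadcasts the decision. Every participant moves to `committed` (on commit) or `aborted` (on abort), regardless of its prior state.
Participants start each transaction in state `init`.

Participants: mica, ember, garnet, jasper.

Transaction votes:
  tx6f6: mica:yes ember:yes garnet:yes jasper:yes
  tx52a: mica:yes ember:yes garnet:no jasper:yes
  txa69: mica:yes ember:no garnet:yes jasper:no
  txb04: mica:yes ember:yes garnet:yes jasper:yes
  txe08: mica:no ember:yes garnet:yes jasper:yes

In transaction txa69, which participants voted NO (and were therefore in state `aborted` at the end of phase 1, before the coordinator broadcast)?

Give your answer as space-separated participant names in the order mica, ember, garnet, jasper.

Txn txa69 phase 1: mica yes -> prepared; ember no -> aborted; garnet yes -> prepared; jasper no -> aborted

Answer: ember jasper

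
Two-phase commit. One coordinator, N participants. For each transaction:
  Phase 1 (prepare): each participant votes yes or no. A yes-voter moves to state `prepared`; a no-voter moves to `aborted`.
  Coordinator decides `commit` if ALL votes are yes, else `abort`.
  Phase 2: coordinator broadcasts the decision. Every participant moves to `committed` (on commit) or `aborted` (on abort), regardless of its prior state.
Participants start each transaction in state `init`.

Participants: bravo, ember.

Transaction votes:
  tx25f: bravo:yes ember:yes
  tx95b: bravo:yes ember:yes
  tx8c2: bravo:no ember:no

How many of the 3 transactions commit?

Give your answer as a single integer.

Answer: 2

Derivation:
tx25f: all yes -> commit (commits=1)
tx95b: all yes -> commit (commits=2)
tx8c2: no from bravo, ember -> abort (commits=2)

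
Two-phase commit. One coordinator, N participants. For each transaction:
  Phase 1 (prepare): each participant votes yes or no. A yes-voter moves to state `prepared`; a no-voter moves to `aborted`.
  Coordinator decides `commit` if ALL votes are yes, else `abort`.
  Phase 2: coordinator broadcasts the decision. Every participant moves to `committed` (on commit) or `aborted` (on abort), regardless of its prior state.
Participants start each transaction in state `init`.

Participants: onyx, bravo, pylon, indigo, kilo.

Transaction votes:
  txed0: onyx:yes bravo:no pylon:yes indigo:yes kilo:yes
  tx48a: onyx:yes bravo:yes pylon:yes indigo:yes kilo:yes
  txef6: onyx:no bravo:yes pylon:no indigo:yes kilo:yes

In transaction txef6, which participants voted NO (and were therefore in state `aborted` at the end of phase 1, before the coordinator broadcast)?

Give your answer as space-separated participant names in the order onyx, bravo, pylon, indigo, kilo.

Answer: onyx pylon

Derivation:
Txn txef6 phase 1: onyx no -> aborted; bravo yes -> prepared; pylon no -> aborted; indigo yes -> prepared; kilo yes -> prepared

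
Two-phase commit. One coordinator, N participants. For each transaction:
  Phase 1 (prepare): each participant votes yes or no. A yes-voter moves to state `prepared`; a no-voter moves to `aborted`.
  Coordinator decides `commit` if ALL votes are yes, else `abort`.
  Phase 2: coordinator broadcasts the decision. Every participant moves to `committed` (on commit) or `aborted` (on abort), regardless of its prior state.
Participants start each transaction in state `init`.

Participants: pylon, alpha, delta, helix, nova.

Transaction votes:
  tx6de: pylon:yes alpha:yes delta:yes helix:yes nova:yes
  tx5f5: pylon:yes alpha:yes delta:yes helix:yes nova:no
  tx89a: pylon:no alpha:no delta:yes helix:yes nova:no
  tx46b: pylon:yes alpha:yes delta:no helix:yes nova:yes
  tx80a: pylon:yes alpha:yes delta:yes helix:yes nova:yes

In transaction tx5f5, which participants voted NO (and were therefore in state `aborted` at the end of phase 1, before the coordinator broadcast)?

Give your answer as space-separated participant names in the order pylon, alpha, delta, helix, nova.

Answer: nova

Derivation:
Txn tx5f5 phase 1: pylon yes -> prepared; alpha yes -> prepared; delta yes -> prepared; helix yes -> prepared; nova no -> aborted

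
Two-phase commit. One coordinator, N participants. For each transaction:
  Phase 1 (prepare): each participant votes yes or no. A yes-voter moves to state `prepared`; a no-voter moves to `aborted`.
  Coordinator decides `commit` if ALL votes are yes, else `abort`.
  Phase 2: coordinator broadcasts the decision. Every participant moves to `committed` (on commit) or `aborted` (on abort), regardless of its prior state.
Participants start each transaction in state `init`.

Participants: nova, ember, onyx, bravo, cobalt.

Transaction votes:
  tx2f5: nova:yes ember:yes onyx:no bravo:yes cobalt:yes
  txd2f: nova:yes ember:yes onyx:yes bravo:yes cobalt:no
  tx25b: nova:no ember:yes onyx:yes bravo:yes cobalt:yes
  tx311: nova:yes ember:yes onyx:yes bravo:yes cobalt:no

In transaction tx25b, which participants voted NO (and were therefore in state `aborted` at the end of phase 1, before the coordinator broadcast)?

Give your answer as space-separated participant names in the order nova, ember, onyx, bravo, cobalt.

Answer: nova

Derivation:
Txn tx25b phase 1: nova no -> aborted; ember yes -> prepared; onyx yes -> prepared; bravo yes -> prepared; cobalt yes -> prepared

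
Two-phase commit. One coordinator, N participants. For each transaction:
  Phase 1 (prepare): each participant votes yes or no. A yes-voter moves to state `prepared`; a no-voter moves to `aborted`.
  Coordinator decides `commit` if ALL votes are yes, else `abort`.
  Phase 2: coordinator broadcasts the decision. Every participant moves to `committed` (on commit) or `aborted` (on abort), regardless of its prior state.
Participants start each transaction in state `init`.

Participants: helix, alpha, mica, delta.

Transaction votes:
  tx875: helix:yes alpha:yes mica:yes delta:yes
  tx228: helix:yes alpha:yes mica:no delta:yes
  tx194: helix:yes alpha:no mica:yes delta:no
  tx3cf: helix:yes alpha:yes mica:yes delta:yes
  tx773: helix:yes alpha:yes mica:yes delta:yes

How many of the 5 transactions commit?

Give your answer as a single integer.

tx875: all yes -> commit (commits=1)
tx228: no from mica -> abort (commits=1)
tx194: no from alpha, delta -> abort (commits=1)
tx3cf: all yes -> commit (commits=2)
tx773: all yes -> commit (commits=3)

Answer: 3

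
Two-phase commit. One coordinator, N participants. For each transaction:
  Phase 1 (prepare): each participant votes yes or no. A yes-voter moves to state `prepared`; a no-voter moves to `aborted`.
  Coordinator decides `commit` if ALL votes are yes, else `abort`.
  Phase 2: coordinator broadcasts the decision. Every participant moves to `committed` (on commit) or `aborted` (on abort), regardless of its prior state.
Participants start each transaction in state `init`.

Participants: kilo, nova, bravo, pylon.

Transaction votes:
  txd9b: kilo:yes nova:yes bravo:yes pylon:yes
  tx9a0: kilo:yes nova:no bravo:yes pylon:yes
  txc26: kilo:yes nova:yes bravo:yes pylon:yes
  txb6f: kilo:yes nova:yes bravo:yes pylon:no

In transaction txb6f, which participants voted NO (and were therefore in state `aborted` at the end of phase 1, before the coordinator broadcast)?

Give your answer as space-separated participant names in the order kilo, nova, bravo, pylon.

Txn txb6f phase 1: kilo yes -> prepared; nova yes -> prepared; bravo yes -> prepared; pylon no -> aborted

Answer: pylon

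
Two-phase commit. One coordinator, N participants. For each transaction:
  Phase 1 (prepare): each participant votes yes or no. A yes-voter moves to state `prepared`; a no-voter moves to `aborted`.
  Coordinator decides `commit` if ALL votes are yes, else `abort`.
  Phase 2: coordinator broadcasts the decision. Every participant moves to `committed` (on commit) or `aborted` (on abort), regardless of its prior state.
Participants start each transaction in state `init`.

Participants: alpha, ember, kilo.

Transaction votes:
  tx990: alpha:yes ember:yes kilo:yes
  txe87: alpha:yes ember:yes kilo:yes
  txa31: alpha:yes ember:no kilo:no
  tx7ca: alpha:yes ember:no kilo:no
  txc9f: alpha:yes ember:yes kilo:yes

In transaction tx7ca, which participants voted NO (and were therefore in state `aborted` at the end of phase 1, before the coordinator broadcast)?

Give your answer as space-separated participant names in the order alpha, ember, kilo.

Answer: ember kilo

Derivation:
Txn tx7ca phase 1: alpha yes -> prepared; ember no -> aborted; kilo no -> aborted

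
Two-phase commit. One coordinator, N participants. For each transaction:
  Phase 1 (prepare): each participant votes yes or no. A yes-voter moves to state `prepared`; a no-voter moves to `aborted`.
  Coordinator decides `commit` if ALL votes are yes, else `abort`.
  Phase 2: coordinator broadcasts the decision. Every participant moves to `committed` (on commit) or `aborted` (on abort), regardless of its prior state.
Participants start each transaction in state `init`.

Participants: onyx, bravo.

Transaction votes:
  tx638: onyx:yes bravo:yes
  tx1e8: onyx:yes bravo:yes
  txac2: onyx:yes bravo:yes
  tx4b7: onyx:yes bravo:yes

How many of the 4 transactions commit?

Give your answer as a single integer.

Answer: 4

Derivation:
tx638: all yes -> commit (commits=1)
tx1e8: all yes -> commit (commits=2)
txac2: all yes -> commit (commits=3)
tx4b7: all yes -> commit (commits=4)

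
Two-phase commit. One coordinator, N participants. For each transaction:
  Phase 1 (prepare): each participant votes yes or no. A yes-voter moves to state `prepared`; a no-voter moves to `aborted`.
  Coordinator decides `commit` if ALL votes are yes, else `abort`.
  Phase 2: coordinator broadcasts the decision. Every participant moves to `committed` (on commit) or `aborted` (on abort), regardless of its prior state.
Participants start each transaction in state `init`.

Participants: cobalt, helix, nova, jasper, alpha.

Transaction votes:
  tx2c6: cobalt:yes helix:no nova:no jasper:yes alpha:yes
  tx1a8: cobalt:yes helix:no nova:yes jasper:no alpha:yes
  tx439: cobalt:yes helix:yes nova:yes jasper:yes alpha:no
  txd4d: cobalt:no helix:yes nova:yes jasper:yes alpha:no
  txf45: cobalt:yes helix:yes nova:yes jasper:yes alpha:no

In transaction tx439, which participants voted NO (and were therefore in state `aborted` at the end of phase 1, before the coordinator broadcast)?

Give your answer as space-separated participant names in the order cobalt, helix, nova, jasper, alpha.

Txn tx439 phase 1: cobalt yes -> prepared; helix yes -> prepared; nova yes -> prepared; jasper yes -> prepared; alpha no -> aborted

Answer: alpha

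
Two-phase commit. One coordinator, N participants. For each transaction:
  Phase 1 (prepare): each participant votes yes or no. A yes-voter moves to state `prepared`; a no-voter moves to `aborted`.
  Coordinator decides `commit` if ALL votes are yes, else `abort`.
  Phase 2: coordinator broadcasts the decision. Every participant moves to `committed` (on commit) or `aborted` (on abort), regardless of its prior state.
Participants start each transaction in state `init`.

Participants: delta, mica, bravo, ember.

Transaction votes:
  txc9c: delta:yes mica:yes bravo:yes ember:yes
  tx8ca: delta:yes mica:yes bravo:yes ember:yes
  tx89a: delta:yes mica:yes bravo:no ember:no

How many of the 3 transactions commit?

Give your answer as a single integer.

Answer: 2

Derivation:
txc9c: all yes -> commit (commits=1)
tx8ca: all yes -> commit (commits=2)
tx89a: no from bravo, ember -> abort (commits=2)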